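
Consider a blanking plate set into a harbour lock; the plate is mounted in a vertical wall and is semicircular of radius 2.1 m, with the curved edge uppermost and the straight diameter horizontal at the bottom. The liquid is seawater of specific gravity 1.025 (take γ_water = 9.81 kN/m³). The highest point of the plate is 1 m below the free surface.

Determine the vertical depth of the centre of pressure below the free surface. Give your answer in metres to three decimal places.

h_p = 2.348 m

γ = 1.025 × 9.81 = 10.05525 kN/m³.
The centroid lies 4r/(3π) = 0.891268 m above the diameter, so r − 4r/(3π) = 2.1 − 0.891268 = 1.20873 m below the topmost point, so the centroid depth is h_c = 1 + 1.20873 = 2.20873 m.
A = πr²/2 = π × 2.1²/2 = 6.92721 m².
Resultant F = γ·h_c·A = 10.05525 × 2.20873 × 6.92721 = 153.849 kN.
I_c = (π/8 − 8/(9π))·r⁴ = 0.109757 × 2.1⁴ = 2.13457 m⁴.
Centre of pressure: y_p = y_c + I_c/(y_c·A) = 2.20873 + 2.13457/(2.20873 × 6.92721) = 2.20873 + 0.139511 = 2.34824 m along the plane.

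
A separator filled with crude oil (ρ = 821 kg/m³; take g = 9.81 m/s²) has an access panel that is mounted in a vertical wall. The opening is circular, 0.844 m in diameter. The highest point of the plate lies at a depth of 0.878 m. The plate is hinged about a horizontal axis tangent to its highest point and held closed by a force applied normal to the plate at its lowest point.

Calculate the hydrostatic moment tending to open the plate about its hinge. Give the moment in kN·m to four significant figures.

γ = ρg = 821 × 9.81 / 1000 = 8.05401 kN/m³.
The centroid is at the centre, 0.422 m below the top of the plate, so the centroid depth is h_c = 0.878 + 0.422 = 1.3 m.
A = π(0.422)² = 0.559467 m².
Resultant F = γ·h_c·A = 8.05401 × 1.3 × 0.559467 = 5.85774 kN.
I_c = πr⁴/4 = π × 0.422⁴/4 = 0.024908 m⁴.
Centre of pressure: y_p = y_c + I_c/(y_c·A) = 1.3 + 0.024908/(1.3 × 0.559467) = 1.3 + 0.0342469 = 1.33425 m along the plane.
The resultant acts 0.422 + 0.0342469 = 0.456247 m (along the plate) below the hinge at the top edge, so the moment about the hinge is M = F × 0.456247 = 5.85774 × 0.456247 = 2.67258 kN·m.

M ≈ 2.673 kN·m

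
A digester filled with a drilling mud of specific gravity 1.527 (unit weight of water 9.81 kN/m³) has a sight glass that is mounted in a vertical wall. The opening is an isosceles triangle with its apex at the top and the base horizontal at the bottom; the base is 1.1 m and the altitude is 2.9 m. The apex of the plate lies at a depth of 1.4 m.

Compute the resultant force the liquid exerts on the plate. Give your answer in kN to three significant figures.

γ = 1.527 × 9.81 = 14.97987 kN/m³.
With the apex up, the centroid sits 2h/3 = 2 × 2.9/3 = 1.93333 m below the apex, so the centroid depth is h_c = 1.4 + 1.93333 = 3.33333 m.
A = ½ × 1.1 × 2.9 = 1.595 m².
Resultant F = γ·h_c·A = 14.97987 × 3.33333 × 1.595 = 79.6429 kN.

F ≈ 79.6 kN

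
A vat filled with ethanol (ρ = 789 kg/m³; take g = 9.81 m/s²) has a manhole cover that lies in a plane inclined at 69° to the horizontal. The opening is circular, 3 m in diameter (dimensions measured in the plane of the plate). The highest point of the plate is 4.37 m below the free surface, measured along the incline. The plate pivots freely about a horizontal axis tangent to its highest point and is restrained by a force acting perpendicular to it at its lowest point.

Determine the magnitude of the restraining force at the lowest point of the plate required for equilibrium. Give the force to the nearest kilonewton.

P ≈ 159 kN

γ = ρg = 789 × 9.81 / 1000 = 7.74009 kN/m³.
Let θ = 69° be the plate's angle to the horizontal; measure y along the incline from where the plane meets the free surface. Vertical depth h = y·sinθ with sinθ = 0.933580.
The centroid is at the centre, 1.5 m below the top of the plate, so y_c = 4.37 + 1.5 = 5.87 m and h_c = 5.87 × 0.933580 = 5.48011 m.
A = π(1.5)² = 7.06858 m².
Resultant F = γ·h_c·A = 7.74009 × 5.48011 × 7.06858 = 299.825 kN.
I_c = πr⁴/4 = π × 1.5⁴/4 = 3.97608 m⁴.
Centre of pressure: y_p = y_c + I_c/(y_c·A) = 5.87 + 3.97608/(5.87 × 7.06858) = 5.87 + 0.0958263 = 5.96583 m along the plane.
The resultant acts 1.5 + 0.0958263 = 1.59583 m (along the plate) below the hinge at the top edge, so the moment about the hinge is M = F × 1.59583 = 299.825 × 1.59583 = 478.47 kN·m.
A normal force at the bottom, 3 m from the hinge, must supply this moment: P = 478.47/3 = 159.49 kN.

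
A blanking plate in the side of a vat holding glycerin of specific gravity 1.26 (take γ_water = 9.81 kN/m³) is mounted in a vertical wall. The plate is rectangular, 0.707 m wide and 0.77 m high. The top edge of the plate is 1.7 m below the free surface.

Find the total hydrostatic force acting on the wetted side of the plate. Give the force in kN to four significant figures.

F ≈ 14.03 kN

γ = 1.26 × 9.81 = 12.3606 kN/m³.
The centroid lies 0.77/2 = 0.385 m below the top edge, so the centroid depth is h_c = 1.7 + 0.385 = 2.085 m.
A = 0.707 × 0.77 = 0.54439 m².
Resultant F = γ·h_c·A = 12.3606 × 2.085 × 0.54439 = 14.0299 kN.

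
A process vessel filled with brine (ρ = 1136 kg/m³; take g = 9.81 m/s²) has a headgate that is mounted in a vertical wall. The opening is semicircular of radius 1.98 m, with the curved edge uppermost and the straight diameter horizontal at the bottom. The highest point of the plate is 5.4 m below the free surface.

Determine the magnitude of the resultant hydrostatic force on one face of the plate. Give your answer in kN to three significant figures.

F ≈ 449 kN

γ = ρg = 1136 × 9.81 / 1000 = 11.14416 kN/m³.
The centroid lies 4r/(3π) = 0.840338 m above the diameter, so r − 4r/(3π) = 1.98 − 0.840338 = 1.13966 m below the topmost point, so the centroid depth is h_c = 5.4 + 1.13966 = 6.53966 m.
A = πr²/2 = π × 1.98²/2 = 6.15815 m².
Resultant F = γ·h_c·A = 11.14416 × 6.53966 × 6.15815 = 448.8 kN.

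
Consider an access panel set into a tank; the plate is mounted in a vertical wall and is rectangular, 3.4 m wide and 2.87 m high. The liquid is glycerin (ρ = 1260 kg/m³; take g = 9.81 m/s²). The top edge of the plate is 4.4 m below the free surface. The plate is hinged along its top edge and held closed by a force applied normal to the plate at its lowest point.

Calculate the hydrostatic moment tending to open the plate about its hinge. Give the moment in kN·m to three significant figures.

M ≈ 1090 kN·m

γ = ρg = 1260 × 9.81 / 1000 = 12.3606 kN/m³.
The centroid lies 2.87/2 = 1.435 m below the top edge, so the centroid depth is h_c = 4.4 + 1.435 = 5.835 m.
A = 3.4 × 2.87 = 9.758 m².
Resultant F = γ·h_c·A = 12.3606 × 5.835 × 9.758 = 703.787 kN.
I_c = b·h³/12 = 3.4 × 2.87³/12 = 6.69797 m⁴.
Centre of pressure: y_p = y_c + I_c/(y_c·A) = 5.835 + 6.69797/(5.835 × 9.758) = 5.835 + 0.117636 = 5.95264 m along the plane.
The resultant acts 1.435 + 0.117636 = 1.55264 m (along the plate) below the hinge at the top edge, so the moment about the hinge is M = F × 1.55264 = 703.787 × 1.55264 = 1092.73 kN·m.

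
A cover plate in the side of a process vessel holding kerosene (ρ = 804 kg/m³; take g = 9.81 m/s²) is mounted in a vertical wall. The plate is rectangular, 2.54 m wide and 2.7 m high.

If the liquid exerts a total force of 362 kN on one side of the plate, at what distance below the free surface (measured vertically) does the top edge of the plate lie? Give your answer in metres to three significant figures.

d_top ≈ 5.34 m

γ = ρg = 804 × 9.81 / 1000 = 7.88724 kN/m³.
A = 2.54 × 2.7 = 6.858 m².
From F = γ·h_c·A, the centroid depth is h_c = 362/(7.88724 × 6.858) = 6.69246 m.
The centroid lies 2.7/2 = 1.35 m below the top edge, so the top edge sits at h_top = 6.69246 − 1.35 = 5.34246 m below the surface.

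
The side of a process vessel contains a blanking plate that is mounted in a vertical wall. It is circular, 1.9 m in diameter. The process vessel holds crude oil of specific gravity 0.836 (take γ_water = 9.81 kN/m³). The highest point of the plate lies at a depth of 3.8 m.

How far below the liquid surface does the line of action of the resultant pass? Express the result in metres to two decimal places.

γ = 0.836 × 9.81 = 8.20116 kN/m³.
The centroid is at the centre, 0.95 m below the top of the plate, so the centroid depth is h_c = 3.8 + 0.95 = 4.75 m.
A = π(0.95)² = 2.83529 m².
Resultant F = γ·h_c·A = 8.20116 × 4.75 × 2.83529 = 110.45 kN.
I_c = πr⁴/4 = π × 0.95⁴/4 = 0.639712 m⁴.
Centre of pressure: y_p = y_c + I_c/(y_c·A) = 4.75 + 0.639712/(4.75 × 2.83529) = 4.75 + 0.0475 = 4.7975 m along the plane.

h_p = 4.80 m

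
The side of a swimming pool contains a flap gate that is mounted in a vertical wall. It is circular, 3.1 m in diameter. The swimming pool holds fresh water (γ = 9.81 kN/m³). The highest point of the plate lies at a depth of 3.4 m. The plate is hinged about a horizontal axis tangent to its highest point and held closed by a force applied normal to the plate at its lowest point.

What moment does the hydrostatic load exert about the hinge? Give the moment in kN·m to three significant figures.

γ = 9.81 kN/m³.
The centroid is at the centre, 1.55 m below the top of the plate, so the centroid depth is h_c = 3.4 + 1.55 = 4.95 m.
A = π(1.55)² = 7.54768 m².
Resultant F = γ·h_c·A = 9.81 × 4.95 × 7.54768 = 366.512 kN.
I_c = πr⁴/4 = π × 1.55⁴/4 = 4.53332 m⁴.
Centre of pressure: y_p = y_c + I_c/(y_c·A) = 4.95 + 4.53332/(4.95 × 7.54768) = 4.95 + 0.121338 = 5.07134 m along the plane.
The resultant acts 1.55 + 0.121338 = 1.67134 m (along the plate) below the hinge at the top edge, so the moment about the hinge is M = F × 1.67134 = 366.512 × 1.67134 = 612.566 kN·m.

M ≈ 613 kN·m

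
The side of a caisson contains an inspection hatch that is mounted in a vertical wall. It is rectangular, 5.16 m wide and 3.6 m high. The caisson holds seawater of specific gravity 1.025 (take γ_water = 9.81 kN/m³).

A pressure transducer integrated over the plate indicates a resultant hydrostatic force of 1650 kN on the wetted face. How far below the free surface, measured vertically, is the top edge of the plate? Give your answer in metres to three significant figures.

γ = 1.025 × 9.81 = 10.05525 kN/m³.
A = 5.16 × 3.6 = 18.576 m².
From F = γ·h_c·A, the centroid depth is h_c = 1650/(10.05525 × 18.576) = 8.83362 m.
The centroid lies 3.6/2 = 1.8 m below the top edge, so the top edge sits at h_top = 8.83362 − 1.8 = 7.03362 m below the surface.

d_top ≈ 7.03 m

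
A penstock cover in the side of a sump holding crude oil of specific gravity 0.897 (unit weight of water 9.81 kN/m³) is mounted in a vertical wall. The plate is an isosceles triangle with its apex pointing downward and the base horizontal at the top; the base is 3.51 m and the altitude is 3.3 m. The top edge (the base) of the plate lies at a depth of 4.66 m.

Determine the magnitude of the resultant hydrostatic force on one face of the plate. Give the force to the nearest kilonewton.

γ = 0.897 × 9.81 = 8.79957 kN/m³.
With the apex down, the centroid sits h/3 = 3.3/3 = 1.1 m below the base (the top edge), so the centroid depth is h_c = 4.66 + 1.1 = 5.76 m.
A = ½ × 3.51 × 3.3 = 5.7915 m².
Resultant F = γ·h_c·A = 8.79957 × 5.76 × 5.7915 = 293.545 kN.

F ≈ 294 kN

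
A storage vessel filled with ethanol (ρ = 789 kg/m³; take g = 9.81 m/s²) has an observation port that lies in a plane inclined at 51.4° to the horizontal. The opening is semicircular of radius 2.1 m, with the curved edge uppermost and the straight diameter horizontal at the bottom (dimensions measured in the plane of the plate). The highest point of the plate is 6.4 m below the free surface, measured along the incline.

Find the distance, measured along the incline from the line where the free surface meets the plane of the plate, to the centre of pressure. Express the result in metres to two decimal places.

γ = ρg = 789 × 9.81 / 1000 = 7.74009 kN/m³.
Let θ = 51.4° be the plate's angle to the horizontal; measure y along the incline from where the plane meets the free surface. Vertical depth h = y·sinθ with sinθ = 0.781520.
The centroid lies 4r/(3π) = 0.891268 m above the diameter, so r − 4r/(3π) = 2.1 − 0.891268 = 1.20873 m below the topmost point, so y_c = 6.4 + 1.20873 = 7.60873 m and h_c = 7.60873 × 0.781520 = 5.94637 m.
A = πr²/2 = π × 2.1²/2 = 6.92721 m².
Resultant F = γ·h_c·A = 7.74009 × 5.94637 × 6.92721 = 318.828 kN.
I_c = (π/8 − 8/(9π))·r⁴ = 0.109757 × 2.1⁴ = 2.13457 m⁴.
Centre of pressure: y_p = y_c + I_c/(y_c·A) = 7.60873 + 2.13457/(7.60873 × 6.92721) = 7.60873 + 0.0404986 = 7.64923 m along the plane.

y_p = 7.65 m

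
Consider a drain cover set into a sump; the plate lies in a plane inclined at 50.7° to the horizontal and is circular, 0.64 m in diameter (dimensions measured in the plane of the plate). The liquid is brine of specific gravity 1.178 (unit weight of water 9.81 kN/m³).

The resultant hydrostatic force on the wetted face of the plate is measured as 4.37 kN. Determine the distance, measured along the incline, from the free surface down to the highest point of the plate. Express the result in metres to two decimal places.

γ = 1.178 × 9.81 = 11.55618 kN/m³.
A = π(0.32)² = 0.321699 m².
From F = γ·h_c·A, the centroid depth is h_c = 4.37/(11.55618 × 0.321699) = 1.17549 m.
Let θ = 50.7° be the plate's angle to the horizontal; measure y along the incline from where the plane meets the free surface. Vertical depth h = y·sinθ with sinθ = 0.773840.
Along the incline, y_c = h_c/sinθ = 1.17549/0.773840 = 1.51903 m.
The centroid is at the centre, 0.32 m below the top of the plate, so the highest point sits at y_top = 1.51903 − 0.32 = 1.19903 m along the incline.

y_top ≈ 1.20 m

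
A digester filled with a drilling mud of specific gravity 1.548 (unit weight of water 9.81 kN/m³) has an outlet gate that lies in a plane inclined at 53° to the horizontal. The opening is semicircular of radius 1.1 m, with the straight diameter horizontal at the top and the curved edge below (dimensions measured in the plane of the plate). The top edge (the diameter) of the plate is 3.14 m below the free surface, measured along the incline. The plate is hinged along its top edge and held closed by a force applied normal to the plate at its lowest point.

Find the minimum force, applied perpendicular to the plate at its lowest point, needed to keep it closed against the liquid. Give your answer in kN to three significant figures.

P ≈ 37.1 kN

γ = 1.548 × 9.81 = 15.18588 kN/m³.
Let θ = 53° be the plate's angle to the horizontal; measure y along the incline from where the plane meets the free surface. Vertical depth h = y·sinθ with sinθ = 0.798636.
The centroid of a semicircle lies 4r/(3π) = 0.466854 m from the diameter, here below the top edge, so y_c = 3.14 + 0.466854 = 3.60685 m and h_c = 3.60685 × 0.798636 = 2.88056 m.
A = πr²/2 = π × 1.1²/2 = 1.90066 m².
Resultant F = γ·h_c·A = 15.18588 × 2.88056 × 1.90066 = 83.1422 kN.
I_c = (π/8 − 8/(9π))·r⁴ = 0.109757 × 1.1⁴ = 0.160695 m⁴.
Centre of pressure: y_p = y_c + I_c/(y_c·A) = 3.60685 + 0.160695/(3.60685 × 1.90066) = 3.60685 + 0.0234407 = 3.63029 m along the plane.
The resultant acts 0.466854 + 0.0234407 = 0.490295 m (along the plate) below the hinge at the top edge, so the moment about the hinge is M = F × 0.490295 = 83.1422 × 0.490295 = 40.7642 kN·m.
A normal force at the bottom, 1.1 m from the hinge, must supply this moment: P = 40.7642/1.1 = 37.0584 kN.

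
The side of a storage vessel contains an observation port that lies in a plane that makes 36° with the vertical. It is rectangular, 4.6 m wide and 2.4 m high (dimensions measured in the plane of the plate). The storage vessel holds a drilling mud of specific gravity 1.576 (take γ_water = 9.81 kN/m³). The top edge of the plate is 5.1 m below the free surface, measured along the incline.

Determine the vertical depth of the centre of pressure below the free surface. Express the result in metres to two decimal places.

h_p = 5.16 m

γ = 1.576 × 9.81 = 15.46056 kN/m³.
The plate makes 36° with the vertical, i.e. θ = 90° − 36° = 54° to the horizontal. Measuring y along the incline from the free-surface line, vertical depth h = y·sinθ with sinθ = 0.809017.
The centroid lies 2.4/2 = 1.2 m below the top edge, so y_c = 5.1 + 1.2 = 6.3 m and h_c = 6.3 × 0.809017 = 5.09681 m.
A = 4.6 × 2.4 = 11.04 m².
Resultant F = γ·h_c·A = 15.46056 × 5.09681 × 11.04 = 869.947 kN.
I_c = b·h³/12 = 4.6 × 2.4³/12 = 5.2992 m⁴.
Centre of pressure: y_p = y_c + I_c/(y_c·A) = 6.3 + 5.2992/(6.3 × 11.04) = 6.3 + 0.0761905 = 6.37619 m along the plane.
Vertically, h_p = y_p·sinθ = 6.37619 × 0.809017 = 5.15845 m.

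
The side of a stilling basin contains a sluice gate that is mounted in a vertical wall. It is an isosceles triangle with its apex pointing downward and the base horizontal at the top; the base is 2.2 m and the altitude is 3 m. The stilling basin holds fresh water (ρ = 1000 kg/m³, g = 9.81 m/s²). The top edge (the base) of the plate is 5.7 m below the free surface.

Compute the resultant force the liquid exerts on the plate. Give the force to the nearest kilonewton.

F ≈ 217 kN

γ = ρg = 1000 × 9.81 = 9810 N/m³ = 9.81 kN/m³.
With the apex down, the centroid sits h/3 = 3/3 = 1 m below the base (the top edge), so the centroid depth is h_c = 5.7 + 1 = 6.7 m.
A = ½ × 2.2 × 3 = 3.3 m².
Resultant F = γ·h_c·A = 9.81 × 6.7 × 3.3 = 216.899 kN.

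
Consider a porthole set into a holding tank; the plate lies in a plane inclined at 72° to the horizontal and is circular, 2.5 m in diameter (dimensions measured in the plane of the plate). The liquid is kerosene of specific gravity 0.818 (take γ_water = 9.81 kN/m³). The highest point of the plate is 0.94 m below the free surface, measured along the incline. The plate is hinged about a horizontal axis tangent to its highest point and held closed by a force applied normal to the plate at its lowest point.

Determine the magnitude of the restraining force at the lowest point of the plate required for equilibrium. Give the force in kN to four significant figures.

γ = 0.818 × 9.81 = 8.02458 kN/m³.
Let θ = 72° be the plate's angle to the horizontal; measure y along the incline from where the plane meets the free surface. Vertical depth h = y·sinθ with sinθ = 0.951057.
The centroid is at the centre, 1.25 m below the top of the plate, so y_c = 0.94 + 1.25 = 2.19 m and h_c = 2.19 × 0.951057 = 2.08281 m.
A = π(1.25)² = 4.90874 m².
Resultant F = γ·h_c·A = 8.02458 × 2.08281 × 4.90874 = 82.0431 kN.
I_c = πr⁴/4 = π × 1.25⁴/4 = 1.91748 m⁴.
Centre of pressure: y_p = y_c + I_c/(y_c·A) = 2.19 + 1.91748/(2.19 × 4.90874) = 2.19 + 0.178368 = 2.36837 m along the plane.
The resultant acts 1.25 + 0.178368 = 1.42837 m (along the plate) below the hinge at the top edge, so the moment about the hinge is M = F × 1.42837 = 82.0431 × 1.42837 = 117.188 kN·m.
A normal force at the bottom, 2.5 m from the hinge, must supply this moment: P = 117.188/2.5 = 46.8752 kN.

P ≈ 46.88 kN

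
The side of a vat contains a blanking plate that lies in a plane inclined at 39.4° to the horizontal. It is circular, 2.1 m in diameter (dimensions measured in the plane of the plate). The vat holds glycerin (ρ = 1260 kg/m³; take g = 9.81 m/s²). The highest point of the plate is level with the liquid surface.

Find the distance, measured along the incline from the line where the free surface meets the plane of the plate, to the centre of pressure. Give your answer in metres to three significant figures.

γ = ρg = 1260 × 9.81 / 1000 = 12.3606 kN/m³.
Let θ = 39.4° be the plate's angle to the horizontal; measure y along the incline from where the plane meets the free surface. Vertical depth h = y·sinθ with sinθ = 0.634731.
The centroid is at the centre, 1.05 m below the top of the plate, so y_c = 1.05 m and h_c = 1.05 × 0.634731 = 0.666468 m.
A = π(1.05)² = 3.46361 m².
Resultant F = γ·h_c·A = 12.3606 × 0.666468 × 3.46361 = 28.533 kN.
I_c = πr⁴/4 = π × 1.05⁴/4 = 0.954656 m⁴.
Centre of pressure: y_p = y_c + I_c/(y_c·A) = 1.05 + 0.954656/(1.05 × 3.46361) = 1.05 + 0.2625 = 1.3125 m along the plane.

y_p = 1.31 m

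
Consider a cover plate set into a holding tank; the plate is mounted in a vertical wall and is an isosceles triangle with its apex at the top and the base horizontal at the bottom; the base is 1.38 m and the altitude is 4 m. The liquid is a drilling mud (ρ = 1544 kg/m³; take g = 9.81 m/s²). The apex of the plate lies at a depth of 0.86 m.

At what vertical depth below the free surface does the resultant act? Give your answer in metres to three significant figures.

γ = ρg = 1544 × 9.81 / 1000 = 15.14664 kN/m³.
With the apex up, the centroid sits 2h/3 = 2 × 4/3 = 2.66667 m below the apex, so the centroid depth is h_c = 0.86 + 2.66667 = 3.52667 m.
A = ½ × 1.38 × 4 = 2.76 m².
Resultant F = γ·h_c·A = 15.14664 × 3.52667 × 2.76 = 147.431 kN.
I_c = b·h³/36 = 1.38 × 4³/36 = 2.45333 m⁴.
Centre of pressure: y_p = y_c + I_c/(y_c·A) = 3.52667 + 2.45333/(3.52667 × 2.76) = 3.52667 + 0.252047 = 3.77872 m along the plane.

h_p = 3.78 m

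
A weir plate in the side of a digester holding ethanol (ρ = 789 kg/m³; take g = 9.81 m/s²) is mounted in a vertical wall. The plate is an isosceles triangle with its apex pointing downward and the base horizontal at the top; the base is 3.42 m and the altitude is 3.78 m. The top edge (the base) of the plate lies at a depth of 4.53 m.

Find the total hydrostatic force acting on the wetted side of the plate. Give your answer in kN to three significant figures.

F ≈ 290 kN

γ = ρg = 789 × 9.81 / 1000 = 7.74009 kN/m³.
With the apex down, the centroid sits h/3 = 3.78/3 = 1.26 m below the base (the top edge), so the centroid depth is h_c = 4.53 + 1.26 = 5.79 m.
A = ½ × 3.42 × 3.78 = 6.4638 m².
Resultant F = γ·h_c·A = 7.74009 × 5.79 × 6.4638 = 289.676 kN.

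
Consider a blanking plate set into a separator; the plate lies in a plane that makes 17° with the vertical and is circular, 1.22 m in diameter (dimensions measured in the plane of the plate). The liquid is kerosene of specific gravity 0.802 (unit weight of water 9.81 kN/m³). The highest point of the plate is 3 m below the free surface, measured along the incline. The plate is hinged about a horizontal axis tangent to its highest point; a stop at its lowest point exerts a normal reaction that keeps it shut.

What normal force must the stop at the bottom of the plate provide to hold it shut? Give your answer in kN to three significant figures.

P ≈ 16.5 kN

γ = 0.802 × 9.81 = 7.86762 kN/m³.
The plate makes 17° with the vertical, i.e. θ = 90° − 17° = 73° to the horizontal. Measuring y along the incline from the free-surface line, vertical depth h = y·sinθ with sinθ = 0.956305.
The centroid is at the centre, 0.61 m below the top of the plate, so y_c = 3 + 0.61 = 3.61 m and h_c = 3.61 × 0.956305 = 3.45226 m.
A = π(0.61)² = 1.16899 m².
Resultant F = γ·h_c·A = 7.86762 × 3.45226 × 1.16899 = 31.751 kN.
I_c = πr⁴/4 = π × 0.61⁴/4 = 0.108745 m⁴.
Centre of pressure: y_p = y_c + I_c/(y_c·A) = 3.61 + 0.108745/(3.61 × 1.16899) = 3.61 + 0.0257686 = 3.63577 m along the plane.
The resultant acts 0.61 + 0.0257686 = 0.635769 m (along the plate) below the hinge at the top edge, so the moment about the hinge is M = F × 0.635769 = 31.751 × 0.635769 = 20.1863 kN·m.
A normal force at the bottom, 1.22 m from the hinge, must supply this moment: P = 20.1863/1.22 = 16.5461 kN.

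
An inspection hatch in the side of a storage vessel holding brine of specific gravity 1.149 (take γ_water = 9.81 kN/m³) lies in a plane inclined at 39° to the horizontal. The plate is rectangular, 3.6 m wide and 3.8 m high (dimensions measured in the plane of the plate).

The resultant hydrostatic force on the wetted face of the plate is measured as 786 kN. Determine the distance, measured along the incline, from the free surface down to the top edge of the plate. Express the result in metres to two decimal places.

γ = 1.149 × 9.81 = 11.27169 kN/m³.
A = 3.6 × 3.8 = 13.68 m².
From F = γ·h_c·A, the centroid depth is h_c = 786/(11.27169 × 13.68) = 5.09738 m.
Let θ = 39° be the plate's angle to the horizontal; measure y along the incline from where the plane meets the free surface. Vertical depth h = y·sinθ with sinθ = 0.629320.
Along the incline, y_c = h_c/sinθ = 5.09738/0.629320 = 8.09982 m.
The centroid lies 3.8/2 = 1.9 m below the top edge, so the top edge sits at y_top = 8.09982 − 1.9 = 6.19982 m along the incline.

y_top ≈ 6.20 m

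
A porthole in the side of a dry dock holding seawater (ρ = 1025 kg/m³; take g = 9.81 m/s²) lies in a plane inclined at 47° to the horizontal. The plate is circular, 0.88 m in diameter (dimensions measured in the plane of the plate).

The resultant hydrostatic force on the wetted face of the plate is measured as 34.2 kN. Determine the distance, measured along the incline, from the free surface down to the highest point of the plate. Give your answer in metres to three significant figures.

y_top ≈ 7.21 m

γ = ρg = 1025 × 9.81 / 1000 = 10.05525 kN/m³.
A = π(0.44)² = 0.608212 m².
From F = γ·h_c·A, the centroid depth is h_c = 34.2/(10.05525 × 0.608212) = 5.59214 m.
Let θ = 47° be the plate's angle to the horizontal; measure y along the incline from where the plane meets the free surface. Vertical depth h = y·sinθ with sinθ = 0.731354.
Along the incline, y_c = h_c/sinθ = 5.59214/0.731354 = 7.64628 m.
The centroid is at the centre, 0.44 m below the top of the plate, so the highest point sits at y_top = 7.64628 − 0.44 = 7.20628 m along the incline.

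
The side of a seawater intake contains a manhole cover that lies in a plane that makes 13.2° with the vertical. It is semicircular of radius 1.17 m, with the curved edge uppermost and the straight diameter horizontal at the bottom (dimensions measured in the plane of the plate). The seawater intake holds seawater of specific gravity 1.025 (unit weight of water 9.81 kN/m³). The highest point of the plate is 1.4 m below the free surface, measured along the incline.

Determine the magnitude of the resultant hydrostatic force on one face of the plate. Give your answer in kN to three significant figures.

γ = 1.025 × 9.81 = 10.05525 kN/m³.
The plate makes 13.2° with the vertical, i.e. θ = 90° − 13.2° = 76.8° to the horizontal. Measuring y along the incline from the free-surface line, vertical depth h = y·sinθ with sinθ = 0.973579.
The centroid lies 4r/(3π) = 0.496563 m above the diameter, so r − 4r/(3π) = 1.17 − 0.496563 = 0.673437 m below the topmost point, so y_c = 1.4 + 0.673437 = 2.07344 m and h_c = 2.07344 × 0.973579 = 2.01866 m.
A = πr²/2 = π × 1.17²/2 = 2.15026 m².
Resultant F = γ·h_c·A = 10.05525 × 2.01866 × 2.15026 = 43.6463 kN.

F ≈ 43.6 kN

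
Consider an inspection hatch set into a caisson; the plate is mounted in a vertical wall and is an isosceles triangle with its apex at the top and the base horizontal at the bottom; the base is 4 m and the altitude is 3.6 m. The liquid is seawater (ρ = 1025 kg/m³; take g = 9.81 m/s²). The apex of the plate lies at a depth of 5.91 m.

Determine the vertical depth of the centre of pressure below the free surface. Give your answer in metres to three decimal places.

h_p = 8.397 m

γ = ρg = 1025 × 9.81 / 1000 = 10.05525 kN/m³.
With the apex up, the centroid sits 2h/3 = 2 × 3.6/3 = 2.4 m below the apex, so the centroid depth is h_c = 5.91 + 2.4 = 8.31 m.
A = ½ × 4 × 3.6 = 7.2 m².
Resultant F = γ·h_c·A = 10.05525 × 8.31 × 7.2 = 601.626 kN.
I_c = b·h³/36 = 4 × 3.6³/36 = 5.184 m⁴.
Centre of pressure: y_p = y_c + I_c/(y_c·A) = 8.31 + 5.184/(8.31 × 7.2) = 8.31 + 0.0866426 = 8.39664 m along the plane.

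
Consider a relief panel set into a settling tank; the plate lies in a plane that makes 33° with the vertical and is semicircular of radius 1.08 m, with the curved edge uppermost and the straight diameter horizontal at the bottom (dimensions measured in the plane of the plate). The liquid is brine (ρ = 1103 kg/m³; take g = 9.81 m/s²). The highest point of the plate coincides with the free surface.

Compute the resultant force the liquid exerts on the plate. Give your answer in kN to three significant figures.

F ≈ 10.3 kN

γ = ρg = 1103 × 9.81 / 1000 = 10.82043 kN/m³.
The plate makes 33° with the vertical, i.e. θ = 90° − 33° = 57° to the horizontal. Measuring y along the incline from the free-surface line, vertical depth h = y·sinθ with sinθ = 0.838671.
The centroid lies 4r/(3π) = 0.458366 m above the diameter, so r − 4r/(3π) = 1.08 − 0.458366 = 0.621634 m below the topmost point, so y_c = 0.621634 m and h_c = 0.621634 × 0.838671 = 0.521346 m.
A = πr²/2 = π × 1.08²/2 = 1.83218 m².
Resultant F = γ·h_c·A = 10.82043 × 0.521346 × 1.83218 = 10.3357 kN.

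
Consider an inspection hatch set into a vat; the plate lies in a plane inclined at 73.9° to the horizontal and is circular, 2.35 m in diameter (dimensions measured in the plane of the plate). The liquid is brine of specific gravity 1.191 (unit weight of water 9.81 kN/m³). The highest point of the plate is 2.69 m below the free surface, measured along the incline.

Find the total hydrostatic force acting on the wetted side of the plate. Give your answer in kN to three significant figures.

F ≈ 188 kN

γ = 1.191 × 9.81 = 11.68371 kN/m³.
Let θ = 73.9° be the plate's angle to the horizontal; measure y along the incline from where the plane meets the free surface. Vertical depth h = y·sinθ with sinθ = 0.960779.
The centroid is at the centre, 1.175 m below the top of the plate, so y_c = 2.69 + 1.175 = 3.865 m and h_c = 3.865 × 0.960779 = 3.71341 m.
A = π(1.175)² = 4.33736 m².
Resultant F = γ·h_c·A = 11.68371 × 3.71341 × 4.33736 = 188.182 kN.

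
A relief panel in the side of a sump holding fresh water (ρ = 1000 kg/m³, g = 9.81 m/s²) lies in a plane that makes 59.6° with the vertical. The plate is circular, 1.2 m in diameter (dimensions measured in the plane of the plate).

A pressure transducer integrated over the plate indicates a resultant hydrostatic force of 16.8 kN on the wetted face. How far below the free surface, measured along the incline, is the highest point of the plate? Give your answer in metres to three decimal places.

y_top ≈ 2.392 m

γ = ρg = 1000 × 9.81 = 9810 N/m³ = 9.81 kN/m³.
A = π(0.6)² = 1.13097 m².
From F = γ·h_c·A, the centroid depth is h_c = 16.8/(9.81 × 1.13097) = 1.51422 m.
The plate makes 59.6° with the vertical, i.e. θ = 90° − 59.6° = 30.4° to the horizontal. Measuring y along the incline from the free-surface line, vertical depth h = y·sinθ with sinθ = 0.506034.
Along the incline, y_c = h_c/sinθ = 1.51422/0.506034 = 2.99233 m.
The centroid is at the centre, 0.6 m below the top of the plate, so the highest point sits at y_top = 2.99233 − 0.6 = 2.39233 m along the incline.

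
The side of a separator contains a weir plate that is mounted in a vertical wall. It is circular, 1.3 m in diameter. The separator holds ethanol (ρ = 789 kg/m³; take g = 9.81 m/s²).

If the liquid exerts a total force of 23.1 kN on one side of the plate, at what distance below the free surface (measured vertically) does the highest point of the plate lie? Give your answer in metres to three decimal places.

γ = ρg = 789 × 9.81 / 1000 = 7.74009 kN/m³.
A = π(0.65)² = 1.32732 m².
From F = γ·h_c·A, the centroid depth is h_c = 23.1/(7.74009 × 1.32732) = 2.24849 m.
The centroid is at the centre, 0.65 m below the top of the plate, so the highest point sits at h_top = 2.24849 − 0.65 = 1.59849 m below the surface.

d_top ≈ 1.598 m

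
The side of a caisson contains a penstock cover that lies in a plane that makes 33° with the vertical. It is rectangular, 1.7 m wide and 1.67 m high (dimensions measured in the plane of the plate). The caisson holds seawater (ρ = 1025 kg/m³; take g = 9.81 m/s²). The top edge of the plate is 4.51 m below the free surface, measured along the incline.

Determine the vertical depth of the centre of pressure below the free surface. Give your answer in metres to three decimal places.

γ = ρg = 1025 × 9.81 / 1000 = 10.05525 kN/m³.
The plate makes 33° with the vertical, i.e. θ = 90° − 33° = 57° to the horizontal. Measuring y along the incline from the free-surface line, vertical depth h = y·sinθ with sinθ = 0.838671.
The centroid lies 1.67/2 = 0.835 m below the top edge, so y_c = 4.51 + 0.835 = 5.345 m and h_c = 5.345 × 0.838671 = 4.4827 m.
A = 1.7 × 1.67 = 2.839 m².
Resultant F = γ·h_c·A = 10.05525 × 4.4827 × 2.839 = 127.967 kN.
I_c = b·h³/12 = 1.7 × 1.67³/12 = 0.659807 m⁴.
Centre of pressure: y_p = y_c + I_c/(y_c·A) = 5.345 + 0.659807/(5.345 × 2.839) = 5.345 + 0.0434814 = 5.38848 m along the plane.
Vertically, h_p = y_p·sinθ = 5.38848 × 0.838671 = 4.51916 m.

h_p = 4.519 m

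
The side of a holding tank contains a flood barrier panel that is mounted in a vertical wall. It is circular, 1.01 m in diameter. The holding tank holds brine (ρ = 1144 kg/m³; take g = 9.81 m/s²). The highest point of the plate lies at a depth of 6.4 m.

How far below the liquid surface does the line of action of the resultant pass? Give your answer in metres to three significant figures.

h_p = 6.91 m

γ = ρg = 1144 × 9.81 / 1000 = 11.22264 kN/m³.
The centroid is at the centre, 0.505 m below the top of the plate, so the centroid depth is h_c = 6.4 + 0.505 = 6.905 m.
A = π(0.505)² = 0.801185 m².
Resultant F = γ·h_c·A = 11.22264 × 6.905 × 0.801185 = 62.0857 kN.
I_c = πr⁴/4 = π × 0.505⁴/4 = 0.0510805 m⁴.
Centre of pressure: y_p = y_c + I_c/(y_c·A) = 6.905 + 0.0510805/(6.905 × 0.801185) = 6.905 + 0.00923334 = 6.91423 m along the plane.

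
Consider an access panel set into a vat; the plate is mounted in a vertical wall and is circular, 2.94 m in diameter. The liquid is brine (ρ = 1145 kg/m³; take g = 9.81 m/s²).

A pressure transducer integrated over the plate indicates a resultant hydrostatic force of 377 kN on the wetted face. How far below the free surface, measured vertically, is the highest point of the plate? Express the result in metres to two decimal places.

γ = ρg = 1145 × 9.81 / 1000 = 11.23245 kN/m³.
A = π(1.47)² = 6.78867 m².
From F = γ·h_c·A, the centroid depth is h_c = 377/(11.23245 × 6.78867) = 4.94404 m.
The centroid is at the centre, 1.47 m below the top of the plate, so the highest point sits at h_top = 4.94404 − 1.47 = 3.47404 m below the surface.

d_top ≈ 3.47 m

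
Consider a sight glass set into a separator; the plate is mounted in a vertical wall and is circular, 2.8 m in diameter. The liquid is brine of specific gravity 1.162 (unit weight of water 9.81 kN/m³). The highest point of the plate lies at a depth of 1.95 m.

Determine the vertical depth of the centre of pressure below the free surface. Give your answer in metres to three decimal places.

γ = 1.162 × 9.81 = 11.39922 kN/m³.
The centroid is at the centre, 1.4 m below the top of the plate, so the centroid depth is h_c = 1.95 + 1.4 = 3.35 m.
A = π(1.4)² = 6.15752 m².
Resultant F = γ·h_c·A = 11.39922 × 3.35 × 6.15752 = 235.14 kN.
I_c = πr⁴/4 = π × 1.4⁴/4 = 3.01719 m⁴.
Centre of pressure: y_p = y_c + I_c/(y_c·A) = 3.35 + 3.01719/(3.35 × 6.15752) = 3.35 + 0.146269 = 3.49627 m along the plane.

h_p = 3.496 m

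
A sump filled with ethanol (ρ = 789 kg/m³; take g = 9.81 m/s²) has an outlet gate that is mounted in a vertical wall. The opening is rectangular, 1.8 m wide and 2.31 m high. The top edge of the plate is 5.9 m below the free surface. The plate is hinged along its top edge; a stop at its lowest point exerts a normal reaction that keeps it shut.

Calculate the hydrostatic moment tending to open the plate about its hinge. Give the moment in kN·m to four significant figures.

M ≈ 276.6 kN·m

γ = ρg = 789 × 9.81 / 1000 = 7.74009 kN/m³.
The centroid lies 2.31/2 = 1.155 m below the top edge, so the centroid depth is h_c = 5.9 + 1.155 = 7.055 m.
A = 1.8 × 2.31 = 4.158 m².
Resultant F = γ·h_c·A = 7.74009 × 7.055 × 4.158 = 227.053 kN.
I_c = b·h³/12 = 1.8 × 2.31³/12 = 1.84896 m⁴.
Centre of pressure: y_p = y_c + I_c/(y_c·A) = 7.055 + 1.84896/(7.055 × 4.158) = 7.055 + 0.0630298 = 7.11803 m along the plane.
The resultant acts 1.155 + 0.0630298 = 1.21803 m (along the plate) below the hinge at the top edge, so the moment about the hinge is M = F × 1.21803 = 227.053 × 1.21803 = 276.557 kN·m.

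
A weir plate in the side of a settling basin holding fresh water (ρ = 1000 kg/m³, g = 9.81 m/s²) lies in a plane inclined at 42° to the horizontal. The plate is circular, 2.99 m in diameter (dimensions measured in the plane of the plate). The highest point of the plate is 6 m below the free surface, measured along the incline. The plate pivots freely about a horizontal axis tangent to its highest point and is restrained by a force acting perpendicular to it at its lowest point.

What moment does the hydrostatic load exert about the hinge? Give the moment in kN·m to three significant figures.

M ≈ 542 kN·m

γ = ρg = 1000 × 9.81 = 9810 N/m³ = 9.81 kN/m³.
Let θ = 42° be the plate's angle to the horizontal; measure y along the incline from where the plane meets the free surface. Vertical depth h = y·sinθ with sinθ = 0.669131.
The centroid is at the centre, 1.495 m below the top of the plate, so y_c = 6 + 1.495 = 7.495 m and h_c = 7.495 × 0.669131 = 5.01514 m.
A = π(1.495)² = 7.02154 m².
Resultant F = γ·h_c·A = 9.81 × 5.01514 × 7.02154 = 345.449 kN.
I_c = πr⁴/4 = π × 1.495⁴/4 = 3.92333 m⁴.
Centre of pressure: y_p = y_c + I_c/(y_c·A) = 7.495 + 3.92333/(7.495 × 7.02154) = 7.495 + 0.0745505 = 7.56955 m along the plane.
The resultant acts 1.495 + 0.0745505 = 1.56955 m (along the plate) below the hinge at the top edge, so the moment about the hinge is M = F × 1.56955 = 345.449 × 1.56955 = 542.199 kN·m.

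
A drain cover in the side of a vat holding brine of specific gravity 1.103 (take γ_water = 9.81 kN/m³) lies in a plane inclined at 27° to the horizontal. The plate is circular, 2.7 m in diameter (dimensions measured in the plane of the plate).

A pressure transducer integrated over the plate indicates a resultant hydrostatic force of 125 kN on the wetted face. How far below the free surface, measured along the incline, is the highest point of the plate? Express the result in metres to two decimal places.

γ = 1.103 × 9.81 = 10.82043 kN/m³.
A = π(1.35)² = 5.72555 m².
From F = γ·h_c·A, the centroid depth is h_c = 125/(10.82043 × 5.72555) = 2.01766 m.
Let θ = 27° be the plate's angle to the horizontal; measure y along the incline from where the plane meets the free surface. Vertical depth h = y·sinθ with sinθ = 0.453990.
Along the incline, y_c = h_c/sinθ = 2.01766/0.453990 = 4.44428 m.
The centroid is at the centre, 1.35 m below the top of the plate, so the highest point sits at y_top = 4.44428 − 1.35 = 3.09428 m along the incline.

y_top ≈ 3.09 m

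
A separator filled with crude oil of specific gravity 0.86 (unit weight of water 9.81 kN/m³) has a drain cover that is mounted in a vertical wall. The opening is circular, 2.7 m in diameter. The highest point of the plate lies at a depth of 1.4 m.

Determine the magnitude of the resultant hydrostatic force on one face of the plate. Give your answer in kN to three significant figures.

γ = 0.86 × 9.81 = 8.4366 kN/m³.
The centroid is at the centre, 1.35 m below the top of the plate, so the centroid depth is h_c = 1.4 + 1.35 = 2.75 m.
A = π(1.35)² = 5.72555 m².
Resultant F = γ·h_c·A = 8.4366 × 2.75 × 5.72555 = 132.836 kN.

F ≈ 133 kN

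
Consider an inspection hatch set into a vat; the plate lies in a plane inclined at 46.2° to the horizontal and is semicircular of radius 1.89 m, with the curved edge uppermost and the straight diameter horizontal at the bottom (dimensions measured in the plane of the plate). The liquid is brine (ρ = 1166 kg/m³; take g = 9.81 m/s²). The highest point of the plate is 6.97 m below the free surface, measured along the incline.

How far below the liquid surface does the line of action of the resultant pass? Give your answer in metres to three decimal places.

h_p = 5.838 m

γ = ρg = 1166 × 9.81 / 1000 = 11.43846 kN/m³.
Let θ = 46.2° be the plate's angle to the horizontal; measure y along the incline from where the plane meets the free surface. Vertical depth h = y·sinθ with sinθ = 0.721760.
The centroid lies 4r/(3π) = 0.802141 m above the diameter, so r − 4r/(3π) = 1.89 − 0.802141 = 1.08786 m below the topmost point, so y_c = 6.97 + 1.08786 = 8.05786 m and h_c = 8.05786 × 0.721760 = 5.81584 m.
A = πr²/2 = π × 1.89²/2 = 5.61104 m².
Resultant F = γ·h_c·A = 11.43846 × 5.81584 × 5.61104 = 373.27 kN.
I_c = (π/8 − 8/(9π))·r⁴ = 0.109757 × 1.89⁴ = 1.40049 m⁴.
Centre of pressure: y_p = y_c + I_c/(y_c·A) = 8.05786 + 1.40049/(8.05786 × 5.61104) = 8.05786 + 0.0309754 = 8.08884 m along the plane.
Vertically, h_p = y_p·sinθ = 8.08884 × 0.721760 = 5.8382 m.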